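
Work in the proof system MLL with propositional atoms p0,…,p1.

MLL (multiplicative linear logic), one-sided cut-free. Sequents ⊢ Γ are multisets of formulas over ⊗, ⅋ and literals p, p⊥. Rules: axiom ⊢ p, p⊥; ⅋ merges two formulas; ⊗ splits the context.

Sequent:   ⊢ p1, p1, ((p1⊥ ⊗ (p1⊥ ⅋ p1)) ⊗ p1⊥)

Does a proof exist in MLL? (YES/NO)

Derivation trace:
[⊗]  ⊢ p1, p1, ((p1⊥ ⊗ (p1⊥ ⅋ p1)) ⊗ p1⊥)
  [⊗]  ⊢ p1, (p1⊥ ⊗ (p1⊥ ⅋ p1))
    [Ax]  ⊢ p1, p1⊥
    [⅋]  ⊢ (p1⊥ ⅋ p1)
      [Ax]  ⊢ p1, p1⊥
  [Ax]  ⊢ p1, p1⊥

Result: YES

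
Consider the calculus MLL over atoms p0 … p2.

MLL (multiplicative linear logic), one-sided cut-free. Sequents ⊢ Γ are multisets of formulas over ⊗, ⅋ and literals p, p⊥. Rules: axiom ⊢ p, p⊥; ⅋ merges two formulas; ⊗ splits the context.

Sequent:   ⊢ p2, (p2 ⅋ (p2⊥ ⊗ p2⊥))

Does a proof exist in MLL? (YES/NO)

Derivation (root first):
[⅋]  ⊢ p2, (p2 ⅋ (p2⊥ ⊗ p2⊥))
  [⊗]  ⊢ p2, p2, (p2⊥ ⊗ p2⊥)
    [Ax]  ⊢ p2, p2⊥
    [Ax]  ⊢ p2, p2⊥

Result: YES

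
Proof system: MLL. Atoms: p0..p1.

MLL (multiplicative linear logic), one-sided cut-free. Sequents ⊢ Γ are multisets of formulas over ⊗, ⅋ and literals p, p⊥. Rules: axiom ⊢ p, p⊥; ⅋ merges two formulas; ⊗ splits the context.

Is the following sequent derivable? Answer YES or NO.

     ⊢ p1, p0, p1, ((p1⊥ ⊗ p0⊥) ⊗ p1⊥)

Derivation trace:
[⊗]  ⊢ p1, p0, p1, ((p1⊥ ⊗ p0⊥) ⊗ p1⊥)
  [⊗]  ⊢ p1, p0, (p1⊥ ⊗ p0⊥)
    [Ax]  ⊢ p1, p1⊥
    [Ax]  ⊢ p0, p0⊥
  [Ax]  ⊢ p1, p1⊥

Result: YES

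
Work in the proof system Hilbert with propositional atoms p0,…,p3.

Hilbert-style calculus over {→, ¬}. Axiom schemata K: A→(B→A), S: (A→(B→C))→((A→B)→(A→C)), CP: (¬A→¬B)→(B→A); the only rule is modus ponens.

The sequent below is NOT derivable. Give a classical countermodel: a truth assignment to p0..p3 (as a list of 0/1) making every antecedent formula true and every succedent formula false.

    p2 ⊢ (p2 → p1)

Search for a countermodel by truth-table:
  v=0000: Γ:[p2=F] Δ:[(p2 → p1)=T] refutes=False
  v=0001: Γ:[p2=F] Δ:[(p2 → p1)=T] refutes=False
  v=0010: Γ:[p2=T] Δ:[(p2 → p1)=F] refutes=True  ← countermodel

Result: [0, 0, 1, 0]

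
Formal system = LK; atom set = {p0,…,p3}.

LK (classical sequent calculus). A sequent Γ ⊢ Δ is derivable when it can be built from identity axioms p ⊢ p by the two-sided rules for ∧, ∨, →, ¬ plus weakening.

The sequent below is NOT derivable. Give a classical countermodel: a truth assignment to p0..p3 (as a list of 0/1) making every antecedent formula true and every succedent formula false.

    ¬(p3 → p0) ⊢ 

Enumerate valuations to refute Γ ⊢ Δ:
  v=0000: Γ:[¬(p3 → p0)=F] Δ:[] refutes=False
  v=0001: Γ:[¬(p3 → p0)=T] Δ:[] refutes=True  ← countermodel

Result: [0, 0, 0, 1]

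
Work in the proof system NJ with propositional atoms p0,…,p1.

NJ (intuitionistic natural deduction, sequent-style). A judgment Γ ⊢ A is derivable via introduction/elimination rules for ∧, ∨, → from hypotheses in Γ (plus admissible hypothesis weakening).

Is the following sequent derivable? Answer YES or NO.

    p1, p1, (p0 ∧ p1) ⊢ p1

Proof tree:
[Wk] p1, p1, (p0 ∧ p1) ⊢ p1
  [Wk] p1, p1 ⊢ p1
    [Ax] p1 ⊢ p1

Result: YES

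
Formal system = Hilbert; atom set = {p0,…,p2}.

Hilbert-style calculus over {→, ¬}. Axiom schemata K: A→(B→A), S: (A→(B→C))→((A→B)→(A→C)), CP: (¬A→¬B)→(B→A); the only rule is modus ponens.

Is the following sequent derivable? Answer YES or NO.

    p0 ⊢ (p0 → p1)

Truth-table refutation:
  v=000: Γ:[p0=F] Δ:[(p0 → p1)=T] refutes=False
  v=001: Γ:[p0=F] Δ:[(p0 → p1)=T] refutes=False
  v=010: Γ:[p0=F] Δ:[(p0 → p1)=T] refutes=False
  v=011: Γ:[p0=F] Δ:[(p0 → p1)=T] refutes=False
  v=100: Γ:[p0=T] Δ:[(p0 → p1)=F] refutes=True  ← countermodel

Result: NO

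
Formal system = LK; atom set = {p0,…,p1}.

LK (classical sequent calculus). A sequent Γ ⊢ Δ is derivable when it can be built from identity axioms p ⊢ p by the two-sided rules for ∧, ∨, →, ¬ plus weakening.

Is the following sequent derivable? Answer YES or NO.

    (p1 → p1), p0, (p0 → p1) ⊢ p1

Derivation trace:
[→L] (p1 → p1), p0, (p0 → p1) ⊢ p1
  [→L] p0, (p1 → p1) ⊢ p1, p0
    [WR] p0 ⊢ p0, p1
      [Ax] p0 ⊢ p0
    [Ax] p1 ⊢ p1
  [Ax] p1 ⊢ p1

Result: YES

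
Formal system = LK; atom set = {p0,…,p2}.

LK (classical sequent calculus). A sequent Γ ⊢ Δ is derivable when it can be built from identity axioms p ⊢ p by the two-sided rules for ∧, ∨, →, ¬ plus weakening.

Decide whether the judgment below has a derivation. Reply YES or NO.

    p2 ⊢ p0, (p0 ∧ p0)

Enumerate valuations to refute Γ ⊢ Δ:
  v=000: Γ:[p2=F] Δ:[p0=F, (p0 ∧ p0)=F] refutes=False
  v=001: Γ:[p2=T] Δ:[p0=F, (p0 ∧ p0)=F] refutes=True  ← countermodel

Result: NO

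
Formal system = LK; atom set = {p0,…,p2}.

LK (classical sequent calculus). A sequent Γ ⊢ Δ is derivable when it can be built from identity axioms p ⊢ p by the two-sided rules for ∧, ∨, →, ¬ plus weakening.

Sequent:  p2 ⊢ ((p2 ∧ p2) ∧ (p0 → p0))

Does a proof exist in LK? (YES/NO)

Derivation (root first):
[∧R] p2 ⊢ ((p2 ∧ p2) ∧ (p0 → p0))
  [∧R] p2 ⊢ (p2 ∧ p2)
    [Ax] p2 ⊢ p2
    [Ax] p2 ⊢ p2
  [→R]  ⊢ (p0 → p0)
    [Ax] p0 ⊢ p0

Result: YES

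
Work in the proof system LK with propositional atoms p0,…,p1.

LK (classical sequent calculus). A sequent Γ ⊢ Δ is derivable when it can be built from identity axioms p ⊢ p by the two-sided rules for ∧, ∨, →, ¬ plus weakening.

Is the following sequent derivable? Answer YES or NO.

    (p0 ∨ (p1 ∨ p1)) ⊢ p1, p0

Proof tree:
[∨L] (p0 ∨ (p1 ∨ p1)) ⊢ p1, p0
  [Ax] p0 ⊢ p0
  [∨L] (p1 ∨ p1) ⊢ p1
    [Ax] p1 ⊢ p1
    [Ax] p1 ⊢ p1

Result: YES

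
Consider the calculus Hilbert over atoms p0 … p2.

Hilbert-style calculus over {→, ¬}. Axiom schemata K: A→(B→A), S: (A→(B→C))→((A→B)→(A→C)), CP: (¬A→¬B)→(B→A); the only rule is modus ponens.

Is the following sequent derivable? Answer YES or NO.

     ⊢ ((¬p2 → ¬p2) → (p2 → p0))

Truth-table refutation:
  v=000: Γ:[] Δ:[((¬p2 → ¬p2) → (p2 → p0))=T] refutes=False
  v=001: Γ:[] Δ:[((¬p2 → ¬p2) → (p2 → p0))=F] refutes=True  ← countermodel

Result: NO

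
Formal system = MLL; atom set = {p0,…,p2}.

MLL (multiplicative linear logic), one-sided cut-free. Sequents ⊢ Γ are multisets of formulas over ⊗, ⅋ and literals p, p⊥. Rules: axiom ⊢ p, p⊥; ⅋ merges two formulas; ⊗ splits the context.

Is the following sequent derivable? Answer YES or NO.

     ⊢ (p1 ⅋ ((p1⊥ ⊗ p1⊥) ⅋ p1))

Proof tree:
[⅋]  ⊢ (p1 ⅋ ((p1⊥ ⊗ p1⊥) ⅋ p1))
  [⅋]  ⊢ p1, ((p1⊥ ⊗ p1⊥) ⅋ p1)
    [⊗]  ⊢ p1, p1, (p1⊥ ⊗ p1⊥)
      [Ax]  ⊢ p1, p1⊥
      [Ax]  ⊢ p1, p1⊥

Result: YES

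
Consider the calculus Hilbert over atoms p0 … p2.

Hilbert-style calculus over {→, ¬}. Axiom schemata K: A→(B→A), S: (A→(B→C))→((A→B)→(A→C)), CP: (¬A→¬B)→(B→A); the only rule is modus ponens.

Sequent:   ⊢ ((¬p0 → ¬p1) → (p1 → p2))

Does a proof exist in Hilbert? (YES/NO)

Truth-table refutation:
  v=000: Γ:[] Δ:[((¬p0 → ¬p1) → (p1 → p2))=T] refutes=False
  v=001: Γ:[] Δ:[((¬p0 → ¬p1) → (p1 → p2))=T] refutes=False
  v=010: Γ:[] Δ:[((¬p0 → ¬p1) → (p1 → p2))=T] refutes=False
  v=011: Γ:[] Δ:[((¬p0 → ¬p1) → (p1 → p2))=T] refutes=False
  v=100: Γ:[] Δ:[((¬p0 → ¬p1) → (p1 → p2))=T] refutes=False
  v=101: Γ:[] Δ:[((¬p0 → ¬p1) → (p1 → p2))=T] refutes=False
  v=110: Γ:[] Δ:[((¬p0 → ¬p1) → (p1 → p2))=F] refutes=True  ← countermodel

Result: NO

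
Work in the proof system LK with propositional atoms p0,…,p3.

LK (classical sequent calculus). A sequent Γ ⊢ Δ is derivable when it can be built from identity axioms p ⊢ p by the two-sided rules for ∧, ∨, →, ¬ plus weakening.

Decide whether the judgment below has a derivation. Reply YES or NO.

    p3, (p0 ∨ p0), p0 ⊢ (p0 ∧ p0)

Derivation trace:
[∧R] p3, (p0 ∨ p0), p0 ⊢ (p0 ∧ p0)
  [∨L] (p0 ∨ p0) ⊢ p0
    [Ax] p0 ⊢ p0
    [Ax] p0 ⊢ p0
  [WL] p0, p3 ⊢ p0
    [Ax] p0 ⊢ p0

Result: YES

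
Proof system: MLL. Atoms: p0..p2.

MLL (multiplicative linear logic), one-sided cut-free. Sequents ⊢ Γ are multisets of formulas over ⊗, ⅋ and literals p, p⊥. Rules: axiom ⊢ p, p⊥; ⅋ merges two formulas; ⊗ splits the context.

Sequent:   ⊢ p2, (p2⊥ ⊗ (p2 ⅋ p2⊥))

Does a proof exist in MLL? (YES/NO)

Derivation trace:
[⊗]  ⊢ p2, (p2⊥ ⊗ (p2 ⅋ p2⊥))
  [Ax]  ⊢ p2, p2⊥
  [⅋]  ⊢ (p2 ⅋ p2⊥)
    [Ax]  ⊢ p2, p2⊥

Result: YES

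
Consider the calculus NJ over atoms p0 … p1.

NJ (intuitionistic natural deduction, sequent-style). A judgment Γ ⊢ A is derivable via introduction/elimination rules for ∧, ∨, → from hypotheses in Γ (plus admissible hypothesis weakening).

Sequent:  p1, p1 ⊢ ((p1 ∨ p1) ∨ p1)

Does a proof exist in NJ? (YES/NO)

Proof tree:
[Wk] p1, p1 ⊢ ((p1 ∨ p1) ∨ p1)
  [∨I₁] p1 ⊢ ((p1 ∨ p1) ∨ p1)
    [∨I₂] p1 ⊢ (p1 ∨ p1)
      [Ax] p1 ⊢ p1

Result: YES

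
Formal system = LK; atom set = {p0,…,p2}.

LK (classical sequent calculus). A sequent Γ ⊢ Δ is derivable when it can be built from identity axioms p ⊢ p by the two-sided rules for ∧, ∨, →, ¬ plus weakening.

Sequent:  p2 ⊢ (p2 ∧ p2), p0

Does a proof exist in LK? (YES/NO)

Derivation trace:
[WR] p2 ⊢ (p2 ∧ p2), p0
  [∧R] p2 ⊢ (p2 ∧ p2)
    [Ax] p2 ⊢ p2
    [Ax] p2 ⊢ p2

Result: YES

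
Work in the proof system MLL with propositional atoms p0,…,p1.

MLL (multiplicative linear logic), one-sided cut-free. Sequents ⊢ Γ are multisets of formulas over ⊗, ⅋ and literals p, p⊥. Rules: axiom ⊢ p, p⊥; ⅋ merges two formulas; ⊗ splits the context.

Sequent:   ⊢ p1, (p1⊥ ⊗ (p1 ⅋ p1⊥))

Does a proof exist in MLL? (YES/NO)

Derivation (root first):
[⊗]  ⊢ p1, (p1⊥ ⊗ (p1 ⅋ p1⊥))
  [Ax]  ⊢ p1, p1⊥
  [⅋]  ⊢ (p1 ⅋ p1⊥)
    [Ax]  ⊢ p1, p1⊥

Result: YES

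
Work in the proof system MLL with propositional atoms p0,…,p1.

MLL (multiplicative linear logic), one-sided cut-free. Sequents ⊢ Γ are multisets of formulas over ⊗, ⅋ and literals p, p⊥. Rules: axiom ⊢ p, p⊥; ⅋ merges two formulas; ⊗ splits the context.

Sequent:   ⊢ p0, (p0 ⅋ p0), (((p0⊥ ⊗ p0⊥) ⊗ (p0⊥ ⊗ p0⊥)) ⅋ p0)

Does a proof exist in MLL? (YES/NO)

Proof tree:
[⅋]  ⊢ p0, (p0 ⅋ p0), (((p0⊥ ⊗ p0⊥) ⊗ (p0⊥ ⊗ p0⊥)) ⅋ p0)
  [⅋]  ⊢ p0, p0, ((p0⊥ ⊗ p0⊥) ⊗ (p0⊥ ⊗ p0⊥)), (p0 ⅋ p0)
    [⊗]  ⊢ p0, p0, p0, p0, ((p0⊥ ⊗ p0⊥) ⊗ (p0⊥ ⊗ p0⊥))
      [⊗]  ⊢ p0, p0, (p0⊥ ⊗ p0⊥)
        [Ax]  ⊢ p0, p0⊥
        [Ax]  ⊢ p0, p0⊥
      [⊗]  ⊢ p0, p0, (p0⊥ ⊗ p0⊥)
        [Ax]  ⊢ p0, p0⊥
        [Ax]  ⊢ p0, p0⊥

Result: YES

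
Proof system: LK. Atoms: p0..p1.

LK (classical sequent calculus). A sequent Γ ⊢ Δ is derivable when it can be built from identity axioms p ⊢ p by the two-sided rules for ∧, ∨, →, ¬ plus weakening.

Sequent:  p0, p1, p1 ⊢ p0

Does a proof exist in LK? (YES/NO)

Derivation (root first):
[WL] p0, p1, p1 ⊢ p0
  [WL] p0, p1 ⊢ p0
    [Ax] p0 ⊢ p0

Result: YES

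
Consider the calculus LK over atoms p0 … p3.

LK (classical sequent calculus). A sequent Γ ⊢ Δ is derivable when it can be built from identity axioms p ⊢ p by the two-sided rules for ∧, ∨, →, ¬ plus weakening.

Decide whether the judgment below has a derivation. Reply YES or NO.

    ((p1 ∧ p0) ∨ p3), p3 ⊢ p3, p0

Proof tree:
[WL] ((p1 ∧ p0) ∨ p3), p3 ⊢ p3, p0
  [∨L] ((p1 ∧ p0) ∨ p3) ⊢ p3, p0
    [∧L] (p1 ∧ p0) ⊢ p0
      [WL] p0, p1 ⊢ p0
        [Ax] p0 ⊢ p0
    [Ax] p3 ⊢ p3

Result: YES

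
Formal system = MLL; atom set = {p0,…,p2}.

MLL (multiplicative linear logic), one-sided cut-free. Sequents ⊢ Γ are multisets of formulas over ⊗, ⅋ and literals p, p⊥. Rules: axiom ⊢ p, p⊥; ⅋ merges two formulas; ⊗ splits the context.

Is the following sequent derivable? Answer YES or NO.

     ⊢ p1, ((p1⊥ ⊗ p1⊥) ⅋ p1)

Derivation trace:
[⅋]  ⊢ p1, ((p1⊥ ⊗ p1⊥) ⅋ p1)
  [⊗]  ⊢ p1, p1, (p1⊥ ⊗ p1⊥)
    [Ax]  ⊢ p1, p1⊥
    [Ax]  ⊢ p1, p1⊥

Result: YES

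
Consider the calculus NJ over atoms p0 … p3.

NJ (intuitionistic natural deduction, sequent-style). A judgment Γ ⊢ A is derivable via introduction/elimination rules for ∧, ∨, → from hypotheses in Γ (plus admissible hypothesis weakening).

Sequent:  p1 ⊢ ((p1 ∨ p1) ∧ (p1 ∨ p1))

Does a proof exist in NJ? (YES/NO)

Proof tree:
[∧I] p1 ⊢ ((p1 ∨ p1) ∧ (p1 ∨ p1))
  [∨I₂] p1 ⊢ (p1 ∨ p1)
    [Ax] p1 ⊢ p1
  [∨I₂] p1 ⊢ (p1 ∨ p1)
    [Ax] p1 ⊢ p1

Result: YES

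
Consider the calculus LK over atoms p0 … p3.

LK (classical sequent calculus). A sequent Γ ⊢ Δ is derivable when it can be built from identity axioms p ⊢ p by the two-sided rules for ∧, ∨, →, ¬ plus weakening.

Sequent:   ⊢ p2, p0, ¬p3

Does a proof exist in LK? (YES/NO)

Enumerate valuations to refute Γ ⊢ Δ:
  v=0000: Γ:[] Δ:[p2=F, p0=F, ¬p3=T] refutes=False
  v=0001: Γ:[] Δ:[p2=F, p0=F, ¬p3=F] refutes=True  ← countermodel

Result: NO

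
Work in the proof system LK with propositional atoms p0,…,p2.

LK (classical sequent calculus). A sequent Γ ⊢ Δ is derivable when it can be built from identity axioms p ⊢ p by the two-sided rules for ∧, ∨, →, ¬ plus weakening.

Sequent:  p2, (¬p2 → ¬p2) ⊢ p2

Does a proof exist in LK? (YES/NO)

Derivation trace:
[→L] p2, (¬p2 → ¬p2) ⊢ p2
  [¬R]  ⊢ p2, p2, ¬p2
    [WR] p2 ⊢ p2, p2
      [Ax] p2 ⊢ p2
  [¬L] p2, ¬p2 ⊢ 
    [Ax] p2 ⊢ p2

Result: YES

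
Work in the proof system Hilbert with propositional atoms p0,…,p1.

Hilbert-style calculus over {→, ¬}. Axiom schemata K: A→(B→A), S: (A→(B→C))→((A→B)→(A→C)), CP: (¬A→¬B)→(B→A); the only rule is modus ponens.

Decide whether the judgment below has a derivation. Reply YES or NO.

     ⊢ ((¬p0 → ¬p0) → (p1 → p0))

Search for a countermodel by truth-table:
  v=00: Γ:[] Δ:[((¬p0 → ¬p0) → (p1 → p0))=T] refutes=False
  v=01: Γ:[] Δ:[((¬p0 → ¬p0) → (p1 → p0))=F] refutes=True  ← countermodel

Result: NO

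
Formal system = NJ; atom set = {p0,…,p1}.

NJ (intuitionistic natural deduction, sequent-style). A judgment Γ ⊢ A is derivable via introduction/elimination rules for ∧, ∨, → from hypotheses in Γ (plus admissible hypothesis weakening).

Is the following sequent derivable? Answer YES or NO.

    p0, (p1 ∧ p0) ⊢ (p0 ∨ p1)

Proof tree:
[∨I₁] p0, (p1 ∧ p0) ⊢ (p0 ∨ p1)
  [Wk] p0, (p1 ∧ p0) ⊢ p0
    [Ax] p0 ⊢ p0

Result: YES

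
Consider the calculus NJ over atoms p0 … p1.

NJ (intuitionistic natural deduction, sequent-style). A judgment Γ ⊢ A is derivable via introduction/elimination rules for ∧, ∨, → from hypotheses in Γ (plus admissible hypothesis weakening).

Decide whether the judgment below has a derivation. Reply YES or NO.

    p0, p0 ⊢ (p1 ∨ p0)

Proof tree:
[∨I₂] p0, p0 ⊢ (p1 ∨ p0)
  [Wk] p0, p0 ⊢ p0
    [Ax] p0 ⊢ p0

Result: YES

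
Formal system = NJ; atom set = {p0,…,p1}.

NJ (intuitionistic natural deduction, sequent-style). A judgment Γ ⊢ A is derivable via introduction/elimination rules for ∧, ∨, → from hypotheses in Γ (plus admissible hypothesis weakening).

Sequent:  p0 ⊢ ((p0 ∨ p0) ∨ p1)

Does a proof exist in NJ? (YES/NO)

Derivation (root first):
[∨I₁] p0 ⊢ ((p0 ∨ p0) ∨ p1)
  [∨I₂] p0 ⊢ (p0 ∨ p0)
    [Ax] p0 ⊢ p0

Result: YES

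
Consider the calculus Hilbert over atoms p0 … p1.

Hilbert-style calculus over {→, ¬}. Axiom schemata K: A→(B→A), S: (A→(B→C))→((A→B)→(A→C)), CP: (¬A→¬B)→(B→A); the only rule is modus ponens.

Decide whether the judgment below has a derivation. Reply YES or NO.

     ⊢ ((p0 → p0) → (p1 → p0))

Truth-table refutation:
  v=00: Γ:[] Δ:[((p0 → p0) → (p1 → p0))=T] refutes=False
  v=01: Γ:[] Δ:[((p0 → p0) → (p1 → p0))=F] refutes=True  ← countermodel

Result: NO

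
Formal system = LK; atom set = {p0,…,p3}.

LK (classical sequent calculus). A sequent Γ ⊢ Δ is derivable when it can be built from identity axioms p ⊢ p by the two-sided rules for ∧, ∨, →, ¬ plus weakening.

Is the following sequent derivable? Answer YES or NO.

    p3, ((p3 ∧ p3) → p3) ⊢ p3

Proof tree:
[→L] p3, ((p3 ∧ p3) → p3) ⊢ p3
  [∧R] p3 ⊢ (p3 ∧ p3)
    [Ax] p3 ⊢ p3
    [Ax] p3 ⊢ p3
  [Ax] p3 ⊢ p3

Result: YES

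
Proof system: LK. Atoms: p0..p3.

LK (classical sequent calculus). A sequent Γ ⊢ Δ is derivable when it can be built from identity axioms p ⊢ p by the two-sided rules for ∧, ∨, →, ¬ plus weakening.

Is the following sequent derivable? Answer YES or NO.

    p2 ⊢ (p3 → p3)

Derivation trace:
[WL] p2 ⊢ (p3 → p3)
  [→R]  ⊢ (p3 → p3)
    [Ax] p3 ⊢ p3

Result: YES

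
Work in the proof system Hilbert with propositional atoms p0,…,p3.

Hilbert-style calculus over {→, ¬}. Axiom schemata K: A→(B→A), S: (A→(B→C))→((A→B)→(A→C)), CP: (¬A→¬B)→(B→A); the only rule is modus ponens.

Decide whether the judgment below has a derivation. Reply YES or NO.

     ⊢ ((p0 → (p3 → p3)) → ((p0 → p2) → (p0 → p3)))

Enumerate valuations to refute Γ ⊢ Δ:
  v=0000: Γ:[] Δ:[((p0 → (p3 → p3)) → ((p0 → p2) → (p0 → p3)))=T] refutes=False
  v=0001: Γ:[] Δ:[((p0 → (p3 → p3)) → ((p0 → p2) → (p0 → p3)))=T] refutes=False
  v=0010: Γ:[] Δ:[((p0 → (p3 → p3)) → ((p0 → p2) → (p0 → p3)))=T] refutes=False
  v=0011: Γ:[] Δ:[((p0 → (p3 → p3)) → ((p0 → p2) → (p0 → p3)))=T] refutes=False
  v=0100: Γ:[] Δ:[((p0 → (p3 → p3)) → ((p0 → p2) → (p0 → p3)))=T] refutes=False
  v=0101: Γ:[] Δ:[((p0 → (p3 → p3)) → ((p0 → p2) → (p0 → p3)))=T] refutes=False
  v=0110: Γ:[] Δ:[((p0 → (p3 → p3)) → ((p0 → p2) → (p0 → p3)))=T] refutes=False
  v=0111: Γ:[] Δ:[((p0 → (p3 → p3)) → ((p0 → p2) → (p0 → p3)))=T] refutes=False
  v=1000: Γ:[] Δ:[((p0 → (p3 → p3)) → ((p0 → p2) → (p0 → p3)))=T] refutes=False
  v=1001: Γ:[] Δ:[((p0 → (p3 → p3)) → ((p0 → p2) → (p0 → p3)))=T] refutes=False
  v=1010: Γ:[] Δ:[((p0 → (p3 → p3)) → ((p0 → p2) → (p0 → p3)))=F] refutes=True  ← countermodel

Result: NO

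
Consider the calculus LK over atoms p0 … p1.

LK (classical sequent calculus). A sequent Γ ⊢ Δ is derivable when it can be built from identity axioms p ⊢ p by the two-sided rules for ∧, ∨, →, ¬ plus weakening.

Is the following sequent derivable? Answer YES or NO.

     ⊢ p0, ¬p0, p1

Derivation trace:
[WR]  ⊢ p0, ¬p0, p1
  [¬R]  ⊢ p0, ¬p0
    [Ax] p0 ⊢ p0

Result: YES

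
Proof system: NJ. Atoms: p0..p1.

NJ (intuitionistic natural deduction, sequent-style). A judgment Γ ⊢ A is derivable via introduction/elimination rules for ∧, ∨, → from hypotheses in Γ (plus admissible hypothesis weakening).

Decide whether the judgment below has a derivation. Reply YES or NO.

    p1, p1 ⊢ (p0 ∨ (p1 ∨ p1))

Proof tree:
[∨I₂] p1, p1 ⊢ (p0 ∨ (p1 ∨ p1))
  [∨I₁] p1, p1 ⊢ (p1 ∨ p1)
    [Wk] p1, p1 ⊢ p1
      [Ax] p1 ⊢ p1

Result: YES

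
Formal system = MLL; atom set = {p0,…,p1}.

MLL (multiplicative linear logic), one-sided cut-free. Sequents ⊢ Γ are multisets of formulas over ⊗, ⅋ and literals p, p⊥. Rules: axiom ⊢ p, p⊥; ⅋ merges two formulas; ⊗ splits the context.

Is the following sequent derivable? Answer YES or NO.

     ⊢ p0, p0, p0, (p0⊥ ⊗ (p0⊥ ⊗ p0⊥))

Proof tree:
[⊗]  ⊢ p0, p0, p0, (p0⊥ ⊗ (p0⊥ ⊗ p0⊥))
  [Ax]  ⊢ p0, p0⊥
  [⊗]  ⊢ p0, p0, (p0⊥ ⊗ p0⊥)
    [Ax]  ⊢ p0, p0⊥
    [Ax]  ⊢ p0, p0⊥

Result: YES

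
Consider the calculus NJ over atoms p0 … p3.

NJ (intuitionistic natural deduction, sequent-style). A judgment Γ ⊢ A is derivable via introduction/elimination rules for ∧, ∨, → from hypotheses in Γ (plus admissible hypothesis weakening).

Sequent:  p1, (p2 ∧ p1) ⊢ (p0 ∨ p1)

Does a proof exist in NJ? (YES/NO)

Derivation (root first):
[∨I₂] p1, (p2 ∧ p1) ⊢ (p0 ∨ p1)
  [Wk] p1, (p2 ∧ p1) ⊢ p1
    [Ax] p1 ⊢ p1

Result: YES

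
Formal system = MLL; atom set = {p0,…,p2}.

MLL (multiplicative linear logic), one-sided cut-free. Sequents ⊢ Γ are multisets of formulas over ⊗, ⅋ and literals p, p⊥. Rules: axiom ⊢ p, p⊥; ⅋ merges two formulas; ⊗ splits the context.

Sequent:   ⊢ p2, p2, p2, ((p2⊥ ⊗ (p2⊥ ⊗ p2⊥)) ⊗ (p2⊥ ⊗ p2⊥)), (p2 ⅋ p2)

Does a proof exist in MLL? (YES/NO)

Proof tree:
[⅋]  ⊢ p2, p2, p2, ((p2⊥ ⊗ (p2⊥ ⊗ p2⊥)) ⊗ (p2⊥ ⊗ p2⊥)), (p2 ⅋ p2)
  [⊗]  ⊢ p2, p2, p2, p2, p2, ((p2⊥ ⊗ (p2⊥ ⊗ p2⊥)) ⊗ (p2⊥ ⊗ p2⊥))
    [⊗]  ⊢ p2, p2, p2, (p2⊥ ⊗ (p2⊥ ⊗ p2⊥))
      [Ax]  ⊢ p2, p2⊥
      [⊗]  ⊢ p2, p2, (p2⊥ ⊗ p2⊥)
        [Ax]  ⊢ p2, p2⊥
        [Ax]  ⊢ p2, p2⊥
    [⊗]  ⊢ p2, p2, (p2⊥ ⊗ p2⊥)
      [Ax]  ⊢ p2, p2⊥
      [Ax]  ⊢ p2, p2⊥

Result: YES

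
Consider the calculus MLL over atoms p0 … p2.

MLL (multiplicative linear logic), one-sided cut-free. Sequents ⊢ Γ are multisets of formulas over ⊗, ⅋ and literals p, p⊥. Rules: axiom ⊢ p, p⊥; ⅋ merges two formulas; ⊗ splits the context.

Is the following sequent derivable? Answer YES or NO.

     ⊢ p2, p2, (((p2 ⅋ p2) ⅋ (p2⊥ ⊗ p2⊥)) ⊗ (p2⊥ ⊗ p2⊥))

Derivation trace:
[⊗]  ⊢ p2, p2, (((p2 ⅋ p2) ⅋ (p2⊥ ⊗ p2⊥)) ⊗ (p2⊥ ⊗ p2⊥))
  [⅋]  ⊢ ((p2 ⅋ p2) ⅋ (p2⊥ ⊗ p2⊥))
    [⅋]  ⊢ (p2⊥ ⊗ p2⊥), (p2 ⅋ p2)
      [⊗]  ⊢ p2, p2, (p2⊥ ⊗ p2⊥)
        [Ax]  ⊢ p2, p2⊥
        [Ax]  ⊢ p2, p2⊥
  [⊗]  ⊢ p2, p2, (p2⊥ ⊗ p2⊥)
    [Ax]  ⊢ p2, p2⊥
    [Ax]  ⊢ p2, p2⊥

Result: YES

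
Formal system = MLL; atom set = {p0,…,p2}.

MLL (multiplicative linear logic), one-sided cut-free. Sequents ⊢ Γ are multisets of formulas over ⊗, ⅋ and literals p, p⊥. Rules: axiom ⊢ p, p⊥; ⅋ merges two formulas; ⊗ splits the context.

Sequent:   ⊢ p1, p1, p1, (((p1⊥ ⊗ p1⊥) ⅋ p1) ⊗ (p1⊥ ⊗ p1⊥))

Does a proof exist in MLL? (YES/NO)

Derivation trace:
[⊗]  ⊢ p1, p1, p1, (((p1⊥ ⊗ p1⊥) ⅋ p1) ⊗ (p1⊥ ⊗ p1⊥))
  [⅋]  ⊢ p1, ((p1⊥ ⊗ p1⊥) ⅋ p1)
    [⊗]  ⊢ p1, p1, (p1⊥ ⊗ p1⊥)
      [Ax]  ⊢ p1, p1⊥
      [Ax]  ⊢ p1, p1⊥
  [⊗]  ⊢ p1, p1, (p1⊥ ⊗ p1⊥)
    [Ax]  ⊢ p1, p1⊥
    [Ax]  ⊢ p1, p1⊥

Result: YES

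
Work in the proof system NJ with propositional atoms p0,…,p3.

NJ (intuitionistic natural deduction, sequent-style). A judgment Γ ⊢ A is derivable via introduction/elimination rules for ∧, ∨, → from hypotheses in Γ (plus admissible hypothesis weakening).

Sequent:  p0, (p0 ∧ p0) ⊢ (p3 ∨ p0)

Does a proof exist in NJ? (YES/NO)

Derivation (root first):
[∨I₂] p0, (p0 ∧ p0) ⊢ (p3 ∨ p0)
  [Wk] p0, (p0 ∧ p0) ⊢ p0
    [Ax] p0 ⊢ p0

Result: YES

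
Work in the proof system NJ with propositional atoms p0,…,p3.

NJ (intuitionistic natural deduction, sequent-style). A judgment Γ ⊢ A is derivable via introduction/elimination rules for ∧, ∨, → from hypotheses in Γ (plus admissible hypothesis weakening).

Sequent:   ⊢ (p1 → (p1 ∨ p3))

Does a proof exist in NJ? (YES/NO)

Derivation (root first):
[→I]  ⊢ (p1 → (p1 ∨ p3))
  [∨I₁] p1 ⊢ (p1 ∨ p3)
    [Ax] p1 ⊢ p1

Result: YES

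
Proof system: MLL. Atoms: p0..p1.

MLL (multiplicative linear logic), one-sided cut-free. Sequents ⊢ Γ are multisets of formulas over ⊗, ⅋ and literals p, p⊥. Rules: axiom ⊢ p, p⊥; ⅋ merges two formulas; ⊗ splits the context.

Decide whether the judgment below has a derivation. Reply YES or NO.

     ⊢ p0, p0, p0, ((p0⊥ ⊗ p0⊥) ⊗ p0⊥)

Proof tree:
[⊗]  ⊢ p0, p0, p0, ((p0⊥ ⊗ p0⊥) ⊗ p0⊥)
  [⊗]  ⊢ p0, p0, (p0⊥ ⊗ p0⊥)
    [Ax]  ⊢ p0, p0⊥
    [Ax]  ⊢ p0, p0⊥
  [Ax]  ⊢ p0, p0⊥

Result: YES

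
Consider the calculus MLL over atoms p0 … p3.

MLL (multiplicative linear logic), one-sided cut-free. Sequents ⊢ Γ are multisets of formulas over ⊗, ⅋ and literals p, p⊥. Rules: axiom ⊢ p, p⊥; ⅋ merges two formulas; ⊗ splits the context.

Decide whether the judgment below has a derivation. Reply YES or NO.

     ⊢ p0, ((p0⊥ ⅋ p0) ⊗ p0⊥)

Proof tree:
[⊗]  ⊢ p0, ((p0⊥ ⅋ p0) ⊗ p0⊥)
  [⅋]  ⊢ (p0⊥ ⅋ p0)
    [Ax]  ⊢ p0, p0⊥
  [Ax]  ⊢ p0, p0⊥

Result: YES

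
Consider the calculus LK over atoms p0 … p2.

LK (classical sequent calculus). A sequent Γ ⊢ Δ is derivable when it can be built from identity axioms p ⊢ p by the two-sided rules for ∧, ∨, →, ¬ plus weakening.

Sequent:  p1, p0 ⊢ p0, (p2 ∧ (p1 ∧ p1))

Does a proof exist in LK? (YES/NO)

Derivation trace:
[∧R] p1, p0 ⊢ p0, (p2 ∧ (p1 ∧ p1))
  [WR] p0 ⊢ p0, p2
    [Ax] p0 ⊢ p0
  [∧R] p1 ⊢ (p1 ∧ p1)
    [Ax] p1 ⊢ p1
    [Ax] p1 ⊢ p1

Result: YES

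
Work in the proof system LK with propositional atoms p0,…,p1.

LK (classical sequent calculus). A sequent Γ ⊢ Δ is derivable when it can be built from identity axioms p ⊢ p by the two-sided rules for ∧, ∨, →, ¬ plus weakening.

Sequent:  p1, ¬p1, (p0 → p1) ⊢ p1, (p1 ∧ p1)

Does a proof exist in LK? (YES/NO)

Proof tree:
[→L] p1, ¬p1, (p0 → p1) ⊢ p1, (p1 ∧ p1)
  [WR] p1, ¬p1 ⊢ p0
    [¬L] p1, ¬p1 ⊢ 
      [Ax] p1 ⊢ p1
  [∧R] p1 ⊢ p1, (p1 ∧ p1)
    [Ax] p1 ⊢ p1
    [WR] p1 ⊢ p1, p1, p1
      [WR] p1 ⊢ p1, p1
        [Ax] p1 ⊢ p1

Result: YES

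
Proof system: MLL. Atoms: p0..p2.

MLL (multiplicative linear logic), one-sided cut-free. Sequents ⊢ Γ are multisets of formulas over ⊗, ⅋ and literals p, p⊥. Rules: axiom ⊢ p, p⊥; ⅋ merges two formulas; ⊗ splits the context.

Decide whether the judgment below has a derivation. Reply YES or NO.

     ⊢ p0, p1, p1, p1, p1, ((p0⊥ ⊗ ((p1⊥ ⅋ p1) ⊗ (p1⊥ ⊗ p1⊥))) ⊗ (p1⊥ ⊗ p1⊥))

Derivation (root first):
[⊗]  ⊢ p0, p1, p1, p1, p1, ((p0⊥ ⊗ ((p1⊥ ⅋ p1) ⊗ (p1⊥ ⊗ p1⊥))) ⊗ (p1⊥ ⊗ p1⊥))
  [⊗]  ⊢ p0, p1, p1, (p0⊥ ⊗ ((p1⊥ ⅋ p1) ⊗ (p1⊥ ⊗ p1⊥)))
    [Ax]  ⊢ p0, p0⊥
    [⊗]  ⊢ p1, p1, ((p1⊥ ⅋ p1) ⊗ (p1⊥ ⊗ p1⊥))
      [⅋]  ⊢ (p1⊥ ⅋ p1)
        [Ax]  ⊢ p1, p1⊥
      [⊗]  ⊢ p1, p1, (p1⊥ ⊗ p1⊥)
        [Ax]  ⊢ p1, p1⊥
        [Ax]  ⊢ p1, p1⊥
  [⊗]  ⊢ p1, p1, (p1⊥ ⊗ p1⊥)
    [Ax]  ⊢ p1, p1⊥
    [Ax]  ⊢ p1, p1⊥

Result: YES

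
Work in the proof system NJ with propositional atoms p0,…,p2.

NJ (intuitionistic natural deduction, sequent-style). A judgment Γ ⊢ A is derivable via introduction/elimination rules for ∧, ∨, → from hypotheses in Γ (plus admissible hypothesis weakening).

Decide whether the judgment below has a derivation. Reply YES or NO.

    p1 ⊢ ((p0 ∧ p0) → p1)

Derivation trace:
[→I] p1 ⊢ ((p0 ∧ p0) → p1)
  [Wk] p1, (p0 ∧ p0) ⊢ p1
    [Ax] p1 ⊢ p1

Result: YES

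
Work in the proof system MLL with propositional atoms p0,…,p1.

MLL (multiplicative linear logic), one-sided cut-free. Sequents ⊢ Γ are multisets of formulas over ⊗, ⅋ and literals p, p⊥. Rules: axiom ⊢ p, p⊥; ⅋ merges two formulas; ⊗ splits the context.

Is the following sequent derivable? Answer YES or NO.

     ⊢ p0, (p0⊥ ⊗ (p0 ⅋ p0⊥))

Derivation trace:
[⊗]  ⊢ p0, (p0⊥ ⊗ (p0 ⅋ p0⊥))
  [Ax]  ⊢ p0, p0⊥
  [⅋]  ⊢ (p0 ⅋ p0⊥)
    [Ax]  ⊢ p0, p0⊥

Result: YES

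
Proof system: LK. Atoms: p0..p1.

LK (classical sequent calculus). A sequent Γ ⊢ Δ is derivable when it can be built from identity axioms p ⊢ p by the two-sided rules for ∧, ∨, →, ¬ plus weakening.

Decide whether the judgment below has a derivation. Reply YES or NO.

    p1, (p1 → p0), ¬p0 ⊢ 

Proof tree:
[¬L] p1, (p1 → p0), ¬p0 ⊢ 
  [→L] p1, (p1 → p0) ⊢ p0
    [Ax] p1 ⊢ p1
    [Ax] p0 ⊢ p0

Result: YES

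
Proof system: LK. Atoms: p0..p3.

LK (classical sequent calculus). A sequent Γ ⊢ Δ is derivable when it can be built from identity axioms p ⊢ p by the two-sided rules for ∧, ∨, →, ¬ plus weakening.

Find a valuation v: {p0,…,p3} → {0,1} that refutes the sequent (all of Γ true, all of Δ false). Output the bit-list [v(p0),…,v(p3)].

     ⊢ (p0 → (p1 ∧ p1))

Enumerate valuations to refute Γ ⊢ Δ:
  v=0000: Γ:[] Δ:[(p0 → (p1 ∧ p1))=T] refutes=False
  v=0001: Γ:[] Δ:[(p0 → (p1 ∧ p1))=T] refutes=False
  v=0010: Γ:[] Δ:[(p0 → (p1 ∧ p1))=T] refutes=False
  v=0011: Γ:[] Δ:[(p0 → (p1 ∧ p1))=T] refutes=False
  v=0100: Γ:[] Δ:[(p0 → (p1 ∧ p1))=T] refutes=False
  v=0101: Γ:[] Δ:[(p0 → (p1 ∧ p1))=T] refutes=False
  v=0110: Γ:[] Δ:[(p0 → (p1 ∧ p1))=T] refutes=False
  v=0111: Γ:[] Δ:[(p0 → (p1 ∧ p1))=T] refutes=False
  v=1000: Γ:[] Δ:[(p0 → (p1 ∧ p1))=F] refutes=True  ← countermodel

Result: [1, 0, 0, 0]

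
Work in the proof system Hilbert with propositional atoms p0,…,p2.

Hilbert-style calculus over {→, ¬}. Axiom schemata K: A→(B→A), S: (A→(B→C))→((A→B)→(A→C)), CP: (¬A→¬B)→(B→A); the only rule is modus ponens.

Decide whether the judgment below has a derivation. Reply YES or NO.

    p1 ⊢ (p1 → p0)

Search for a countermodel by truth-table:
  v=000: Γ:[p1=F] Δ:[(p1 → p0)=T] refutes=False
  v=001: Γ:[p1=F] Δ:[(p1 → p0)=T] refutes=False
  v=010: Γ:[p1=T] Δ:[(p1 → p0)=F] refutes=True  ← countermodel

Result: NO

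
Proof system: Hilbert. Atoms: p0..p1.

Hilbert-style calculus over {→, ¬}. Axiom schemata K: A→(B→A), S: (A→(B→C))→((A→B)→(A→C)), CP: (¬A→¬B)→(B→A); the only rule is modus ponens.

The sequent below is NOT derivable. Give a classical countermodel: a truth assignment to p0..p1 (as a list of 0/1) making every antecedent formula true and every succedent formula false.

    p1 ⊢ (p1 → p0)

Truth-table refutation:
  v=00: Γ:[p1=F] Δ:[(p1 → p0)=T] refutes=False
  v=01: Γ:[p1=T] Δ:[(p1 → p0)=F] refutes=True  ← countermodel

Result: [0, 1]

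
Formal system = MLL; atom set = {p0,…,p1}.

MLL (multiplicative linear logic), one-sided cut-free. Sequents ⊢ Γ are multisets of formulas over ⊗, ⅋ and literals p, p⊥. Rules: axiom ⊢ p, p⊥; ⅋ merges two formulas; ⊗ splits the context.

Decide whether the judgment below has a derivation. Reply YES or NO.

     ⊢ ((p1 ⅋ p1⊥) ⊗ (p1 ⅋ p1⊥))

Derivation trace:
[⊗]  ⊢ ((p1 ⅋ p1⊥) ⊗ (p1 ⅋ p1⊥))
  [⅋]  ⊢ (p1 ⅋ p1⊥)
    [Ax]  ⊢ p1, p1⊥
  [⅋]  ⊢ (p1 ⅋ p1⊥)
    [Ax]  ⊢ p1, p1⊥

Result: YES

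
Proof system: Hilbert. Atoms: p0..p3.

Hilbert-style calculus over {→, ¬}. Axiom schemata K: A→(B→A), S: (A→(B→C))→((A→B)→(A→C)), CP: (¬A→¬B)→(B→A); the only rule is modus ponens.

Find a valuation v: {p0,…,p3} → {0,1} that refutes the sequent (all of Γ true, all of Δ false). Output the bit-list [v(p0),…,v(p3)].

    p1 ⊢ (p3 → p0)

Search for a countermodel by truth-table:
  v=0000: Γ:[p1=F] Δ:[(p3 → p0)=T] refutes=False
  v=0001: Γ:[p1=F] Δ:[(p3 → p0)=F] refutes=False
  v=0010: Γ:[p1=F] Δ:[(p3 → p0)=T] refutes=False
  v=0011: Γ:[p1=F] Δ:[(p3 → p0)=F] refutes=False
  v=0100: Γ:[p1=T] Δ:[(p3 → p0)=T] refutes=False
  v=0101: Γ:[p1=T] Δ:[(p3 → p0)=F] refutes=True  ← countermodel

Result: [0, 1, 0, 1]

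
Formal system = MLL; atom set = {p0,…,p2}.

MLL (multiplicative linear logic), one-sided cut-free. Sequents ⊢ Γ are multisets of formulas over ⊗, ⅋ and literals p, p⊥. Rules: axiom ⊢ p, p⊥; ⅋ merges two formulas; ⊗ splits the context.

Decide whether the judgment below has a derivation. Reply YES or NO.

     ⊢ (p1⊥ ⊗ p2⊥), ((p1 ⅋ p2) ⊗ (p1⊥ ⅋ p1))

Derivation trace:
[⊗]  ⊢ (p1⊥ ⊗ p2⊥), ((p1 ⅋ p2) ⊗ (p1⊥ ⅋ p1))
  [⅋]  ⊢ (p1⊥ ⊗ p2⊥), (p1 ⅋ p2)
    [⊗]  ⊢ p1, p2, (p1⊥ ⊗ p2⊥)
      [Ax]  ⊢ p1, p1⊥
      [Ax]  ⊢ p2, p2⊥
  [⅋]  ⊢ (p1⊥ ⅋ p1)
    [Ax]  ⊢ p1, p1⊥

Result: YES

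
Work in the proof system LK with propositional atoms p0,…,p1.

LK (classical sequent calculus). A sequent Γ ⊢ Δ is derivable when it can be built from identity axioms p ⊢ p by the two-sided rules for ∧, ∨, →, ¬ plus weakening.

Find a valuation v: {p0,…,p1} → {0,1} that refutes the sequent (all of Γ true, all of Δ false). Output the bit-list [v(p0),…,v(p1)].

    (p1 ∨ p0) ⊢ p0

Truth-table refutation:
  v=00: Γ:[(p1 ∨ p0)=F] Δ:[p0=F] refutes=False
  v=01: Γ:[(p1 ∨ p0)=T] Δ:[p0=F] refutes=True  ← countermodel

Result: [0, 1]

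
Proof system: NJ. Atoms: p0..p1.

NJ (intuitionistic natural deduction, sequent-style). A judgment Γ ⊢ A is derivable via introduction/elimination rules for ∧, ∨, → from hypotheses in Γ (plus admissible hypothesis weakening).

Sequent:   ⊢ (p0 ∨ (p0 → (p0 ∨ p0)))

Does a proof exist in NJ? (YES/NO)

Proof tree:
[∨I₂]  ⊢ (p0 ∨ (p0 → (p0 ∨ p0)))
  [→I]  ⊢ (p0 → (p0 ∨ p0))
    [∨I₁] p0 ⊢ (p0 ∨ p0)
      [Ax] p0 ⊢ p0

Result: YES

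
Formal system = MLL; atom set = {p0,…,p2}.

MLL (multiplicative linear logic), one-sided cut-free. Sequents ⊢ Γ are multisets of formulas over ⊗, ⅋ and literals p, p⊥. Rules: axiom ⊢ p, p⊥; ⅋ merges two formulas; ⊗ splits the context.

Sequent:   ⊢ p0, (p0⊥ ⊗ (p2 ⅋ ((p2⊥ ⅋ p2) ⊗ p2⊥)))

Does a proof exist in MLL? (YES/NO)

Proof tree:
[⊗]  ⊢ p0, (p0⊥ ⊗ (p2 ⅋ ((p2⊥ ⅋ p2) ⊗ p2⊥)))
  [Ax]  ⊢ p0, p0⊥
  [⅋]  ⊢ (p2 ⅋ ((p2⊥ ⅋ p2) ⊗ p2⊥))
    [⊗]  ⊢ p2, ((p2⊥ ⅋ p2) ⊗ p2⊥)
      [⅋]  ⊢ (p2⊥ ⅋ p2)
        [Ax]  ⊢ p2, p2⊥
      [Ax]  ⊢ p2, p2⊥

Result: YES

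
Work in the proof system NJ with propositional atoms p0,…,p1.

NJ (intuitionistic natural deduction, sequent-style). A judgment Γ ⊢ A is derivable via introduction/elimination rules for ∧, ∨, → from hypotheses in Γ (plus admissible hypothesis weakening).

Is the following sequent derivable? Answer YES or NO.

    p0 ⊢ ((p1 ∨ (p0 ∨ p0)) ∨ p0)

Derivation (root first):
[∨I₁] p0 ⊢ ((p1 ∨ (p0 ∨ p0)) ∨ p0)
  [∨I₂] p0 ⊢ (p1 ∨ (p0 ∨ p0))
    [∨I₂] p0 ⊢ (p0 ∨ p0)
      [Ax] p0 ⊢ p0

Result: YES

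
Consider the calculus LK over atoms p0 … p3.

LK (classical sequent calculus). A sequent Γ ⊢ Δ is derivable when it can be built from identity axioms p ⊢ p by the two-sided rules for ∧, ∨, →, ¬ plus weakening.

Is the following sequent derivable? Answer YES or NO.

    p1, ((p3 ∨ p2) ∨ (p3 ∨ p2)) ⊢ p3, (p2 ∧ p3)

Truth-table refutation:
  v=0000: Γ:[p1=F, ((p3 ∨ p2) ∨ (p3 ∨ p2))=F] Δ:[p3=F, (p2 ∧ p3)=F] refutes=False
  v=0001: Γ:[p1=F, ((p3 ∨ p2) ∨ (p3 ∨ p2))=T] Δ:[p3=T, (p2 ∧ p3)=F] refutes=False
  v=0010: Γ:[p1=F, ((p3 ∨ p2) ∨ (p3 ∨ p2))=T] Δ:[p3=F, (p2 ∧ p3)=F] refutes=False
  v=0011: Γ:[p1=F, ((p3 ∨ p2) ∨ (p3 ∨ p2))=T] Δ:[p3=T, (p2 ∧ p3)=T] refutes=False
  v=0100: Γ:[p1=T, ((p3 ∨ p2) ∨ (p3 ∨ p2))=F] Δ:[p3=F, (p2 ∧ p3)=F] refutes=False
  v=0101: Γ:[p1=T, ((p3 ∨ p2) ∨ (p3 ∨ p2))=T] Δ:[p3=T, (p2 ∧ p3)=F] refutes=False
  v=0110: Γ:[p1=T, ((p3 ∨ p2) ∨ (p3 ∨ p2))=T] Δ:[p3=F, (p2 ∧ p3)=F] refutes=True  ← countermodel

Result: NO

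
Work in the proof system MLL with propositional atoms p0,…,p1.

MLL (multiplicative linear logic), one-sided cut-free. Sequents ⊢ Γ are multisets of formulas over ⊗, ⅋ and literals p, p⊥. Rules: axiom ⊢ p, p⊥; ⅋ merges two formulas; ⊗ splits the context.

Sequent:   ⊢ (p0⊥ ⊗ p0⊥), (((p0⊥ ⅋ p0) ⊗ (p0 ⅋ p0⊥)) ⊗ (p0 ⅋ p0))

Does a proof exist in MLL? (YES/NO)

Proof tree:
[⊗]  ⊢ (p0⊥ ⊗ p0⊥), (((p0⊥ ⅋ p0) ⊗ (p0 ⅋ p0⊥)) ⊗ (p0 ⅋ p0))
  [⊗]  ⊢ ((p0⊥ ⅋ p0) ⊗ (p0 ⅋ p0⊥))
    [⅋]  ⊢ (p0⊥ ⅋ p0)
      [Ax]  ⊢ p0, p0⊥
    [⅋]  ⊢ (p0 ⅋ p0⊥)
      [Ax]  ⊢ p0, p0⊥
  [⅋]  ⊢ (p0⊥ ⊗ p0⊥), (p0 ⅋ p0)
    [⊗]  ⊢ p0, p0, (p0⊥ ⊗ p0⊥)
      [Ax]  ⊢ p0, p0⊥
      [Ax]  ⊢ p0, p0⊥

Result: YES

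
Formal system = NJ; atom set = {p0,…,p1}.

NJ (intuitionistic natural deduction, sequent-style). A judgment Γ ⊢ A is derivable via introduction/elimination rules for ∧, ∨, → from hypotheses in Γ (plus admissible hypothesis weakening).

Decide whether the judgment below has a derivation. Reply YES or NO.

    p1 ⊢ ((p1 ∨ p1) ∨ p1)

Derivation trace:
[∨I₁] p1 ⊢ ((p1 ∨ p1) ∨ p1)
  [∨I₁] p1 ⊢ (p1 ∨ p1)
    [Ax] p1 ⊢ p1

Result: YES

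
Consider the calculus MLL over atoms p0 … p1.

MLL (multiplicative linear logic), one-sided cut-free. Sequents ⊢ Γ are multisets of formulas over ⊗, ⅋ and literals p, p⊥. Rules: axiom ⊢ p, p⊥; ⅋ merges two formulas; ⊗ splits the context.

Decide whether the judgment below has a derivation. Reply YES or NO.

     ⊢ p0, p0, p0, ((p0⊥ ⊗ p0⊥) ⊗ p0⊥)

Proof tree:
[⊗]  ⊢ p0, p0, p0, ((p0⊥ ⊗ p0⊥) ⊗ p0⊥)
  [⊗]  ⊢ p0, p0, (p0⊥ ⊗ p0⊥)
    [Ax]  ⊢ p0, p0⊥
    [Ax]  ⊢ p0, p0⊥
  [Ax]  ⊢ p0, p0⊥

Result: YES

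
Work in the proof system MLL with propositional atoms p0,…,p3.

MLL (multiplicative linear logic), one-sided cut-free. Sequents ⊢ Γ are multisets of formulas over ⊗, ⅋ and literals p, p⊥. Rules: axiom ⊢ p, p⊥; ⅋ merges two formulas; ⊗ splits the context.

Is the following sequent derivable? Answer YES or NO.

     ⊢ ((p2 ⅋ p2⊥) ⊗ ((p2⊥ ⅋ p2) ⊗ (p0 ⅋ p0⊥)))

Derivation trace:
[⊗]  ⊢ ((p2 ⅋ p2⊥) ⊗ ((p2⊥ ⅋ p2) ⊗ (p0 ⅋ p0⊥)))
  [⅋]  ⊢ (p2 ⅋ p2⊥)
    [Ax]  ⊢ p2, p2⊥
  [⊗]  ⊢ ((p2⊥ ⅋ p2) ⊗ (p0 ⅋ p0⊥))
    [⅋]  ⊢ (p2⊥ ⅋ p2)
      [Ax]  ⊢ p2, p2⊥
    [⅋]  ⊢ (p0 ⅋ p0⊥)
      [Ax]  ⊢ p0, p0⊥

Result: YES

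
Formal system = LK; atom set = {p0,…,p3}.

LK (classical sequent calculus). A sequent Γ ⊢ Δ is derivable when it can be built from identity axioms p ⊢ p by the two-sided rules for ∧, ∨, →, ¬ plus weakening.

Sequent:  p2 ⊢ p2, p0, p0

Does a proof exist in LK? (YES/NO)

Derivation (root first):
[WR] p2 ⊢ p2, p0, p0
  [WR] p2 ⊢ p2, p0
    [Ax] p2 ⊢ p2

Result: YES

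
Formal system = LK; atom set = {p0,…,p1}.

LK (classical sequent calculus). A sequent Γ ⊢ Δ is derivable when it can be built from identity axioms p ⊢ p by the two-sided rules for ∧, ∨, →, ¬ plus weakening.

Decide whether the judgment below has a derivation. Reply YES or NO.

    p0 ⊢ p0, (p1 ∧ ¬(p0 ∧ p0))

Derivation (root first):
[∧R] p0 ⊢ p0, (p1 ∧ ¬(p0 ∧ p0))
  [WR] p0 ⊢ p0, p1
    [Ax] p0 ⊢ p0
  [¬R]  ⊢ p0, ¬(p0 ∧ p0)
    [∧L] (p0 ∧ p0) ⊢ p0
      [WL] p0, p0 ⊢ p0
        [Ax] p0 ⊢ p0

Result: YES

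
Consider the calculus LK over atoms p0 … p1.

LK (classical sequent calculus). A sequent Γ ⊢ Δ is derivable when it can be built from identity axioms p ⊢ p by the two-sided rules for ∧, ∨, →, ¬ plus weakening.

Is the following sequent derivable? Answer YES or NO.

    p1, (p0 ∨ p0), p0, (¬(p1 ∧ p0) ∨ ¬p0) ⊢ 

Proof tree:
[∨L] p1, (p0 ∨ p0), p0, (¬(p1 ∧ p0) ∨ ¬p0) ⊢ 
  [¬L] p1, p0, ¬(p1 ∧ p0) ⊢ 
    [∧R] p1, p0 ⊢ (p1 ∧ p0)
      [Ax] p1 ⊢ p1
      [Ax] p0 ⊢ p0
  [¬L] (p0 ∨ p0), ¬p0 ⊢ 
    [∨L] (p0 ∨ p0) ⊢ p0
      [Ax] p0 ⊢ p0
      [Ax] p0 ⊢ p0

Result: YES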